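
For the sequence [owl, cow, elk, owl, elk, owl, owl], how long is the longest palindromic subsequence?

One longest palindromic subsequence is owl owl elk owl owl (positions 1,4,5,6,7); it reads the same forward and backward, and the interval DP gives dp[1][7] = 5.

5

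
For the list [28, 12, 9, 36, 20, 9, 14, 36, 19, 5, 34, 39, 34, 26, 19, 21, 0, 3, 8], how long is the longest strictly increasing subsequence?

5

Scanning left to right, the best length ending at each element is: 28→1, 12→1, 9→1, 36→2, 20→2, 9→1, 14→2, 36→3, 19→3, 5→1, 34→4, 39→5, 34→4, 26→4, 19→3, 21→4, 0→1, 3→2, 8→3.
So the longest increasing subsequence has length 5, e.g. 12, 14, 19, 34, 39.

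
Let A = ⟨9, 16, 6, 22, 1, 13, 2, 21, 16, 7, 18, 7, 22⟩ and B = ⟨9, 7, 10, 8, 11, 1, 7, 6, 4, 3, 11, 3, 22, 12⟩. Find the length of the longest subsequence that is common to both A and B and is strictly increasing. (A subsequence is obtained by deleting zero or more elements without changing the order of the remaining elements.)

3

For each value that appears in both, track the longest common increasing run ending there.
The best achievable length is 3; one witness is 1, 7, 22 (A-positions 5,10,13, B-positions 6,7,13).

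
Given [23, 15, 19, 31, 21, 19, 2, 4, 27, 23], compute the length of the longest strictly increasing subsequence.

Scanning left to right, the best length ending at each element is: 23→1, 15→1, 19→2, 31→3, 21→3, 19→2, 2→1, 4→2, 27→4, 23→4.
So the longest increasing subsequence has length 4, e.g. 15, 19, 21, 27.

4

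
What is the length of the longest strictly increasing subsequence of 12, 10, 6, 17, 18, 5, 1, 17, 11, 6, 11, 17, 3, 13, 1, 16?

Let dp[i] be the longest increasing subsequence ending at position i. Then dp = [1, 1, 1, 2, 3, 1, 1, 2, 2, 2, 3, 4, 2, 4, 1, 5].
The maximum is 5; one witness is 5, 6, 11, 13, 16 at positions 6,10,11,14,16.

5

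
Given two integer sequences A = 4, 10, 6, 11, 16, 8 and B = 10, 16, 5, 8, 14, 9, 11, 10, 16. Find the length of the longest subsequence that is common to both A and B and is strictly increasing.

3

For each value that appears in both, track the longest common increasing run ending there.
The best achievable length is 3; one witness is 10, 11, 16 (A-positions 2,4,5, B-positions 1,7,9).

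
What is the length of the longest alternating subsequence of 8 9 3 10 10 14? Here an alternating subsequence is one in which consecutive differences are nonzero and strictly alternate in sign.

4

Track the best alternating length ending on an up-step vs a down-step at each position: up/down = 1/1, 2/1, 1/3, 4/1, 4/1, 4/1.
The maximum over both is 4; one such subsequence is 8, 9, 3, 10.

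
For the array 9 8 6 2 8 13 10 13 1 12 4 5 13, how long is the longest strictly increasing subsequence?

Scanning left to right, the best length ending at each element is: 9→1, 8→1, 6→1, 2→1, 8→2, 13→3, 10→3, 13→4, 1→1, 12→4, 4→2, 5→3, 13→5.
So the longest increasing subsequence has length 5, e.g. 6, 8, 10, 12, 13.

5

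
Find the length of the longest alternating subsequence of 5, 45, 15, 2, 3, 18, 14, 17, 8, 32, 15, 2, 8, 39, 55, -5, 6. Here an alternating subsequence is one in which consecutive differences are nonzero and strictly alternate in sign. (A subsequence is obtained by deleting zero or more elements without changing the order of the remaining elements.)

Track the best alternating length ending on an up-step vs a down-step at each position: up/down = 1/1, 2/1, 2/3, 1/3, 4/3, 4/3, 4/5, 6/5, 4/7, 8/3, 8/9, 1/9, 10/9, 10/3, 10/1, 1/11, 12/11.
The maximum over both is 12; one such subsequence is 5, 45, 15, 18, 14, 17, 8, 32, 2, 8, -5, 6.

12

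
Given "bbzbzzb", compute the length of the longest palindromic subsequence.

Using dp[i][j] = 2 + dp[i+1][j−1] if the ends match, else max(dp[i+1][j], dp[i][j−1]):
dp[1][7] = 5. A witness is bzzzb at positions 1,3,5,6,7.

5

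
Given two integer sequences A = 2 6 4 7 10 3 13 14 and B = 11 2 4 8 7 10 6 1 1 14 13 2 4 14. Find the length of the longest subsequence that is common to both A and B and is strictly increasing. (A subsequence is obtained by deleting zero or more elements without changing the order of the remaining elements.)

6

A longest common strictly increasing subsequence is 2, 4, 7, 10, 13, 14 (length 6); it appears in order in both A and B, and no longer such subsequence exists.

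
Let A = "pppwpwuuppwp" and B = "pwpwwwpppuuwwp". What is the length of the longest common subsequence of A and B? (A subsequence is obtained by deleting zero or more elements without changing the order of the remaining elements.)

Backtracking the LCS table gives one alignment: p (A1,B3) → p (A2,B7) → p (A3,B8) → p (A5,B9) → u (A7,B10) → u (A8,B11) → w (A11,B13) → p (A12,B14).
So the longest common subsequence has length 8.

8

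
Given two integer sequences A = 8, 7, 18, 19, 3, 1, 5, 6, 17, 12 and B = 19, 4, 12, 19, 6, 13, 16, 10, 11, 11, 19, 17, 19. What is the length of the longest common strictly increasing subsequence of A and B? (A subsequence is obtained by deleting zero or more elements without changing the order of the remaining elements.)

A longest common strictly increasing subsequence is 6, 17 (length 2); it appears in order in both A and B, and no longer such subsequence exists.

2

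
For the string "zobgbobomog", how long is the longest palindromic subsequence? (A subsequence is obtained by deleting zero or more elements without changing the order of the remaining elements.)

Using dp[i][j] = 2 + dp[i+1][j−1] if the ends match, else max(dp[i+1][j], dp[i][j−1]):
dp[1][11] = 5. A witness is gomog at positions 4,6,9,10,11.

5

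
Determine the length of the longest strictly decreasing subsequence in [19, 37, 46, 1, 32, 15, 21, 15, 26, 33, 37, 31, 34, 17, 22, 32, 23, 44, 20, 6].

7

One longest decreasing subsequence is 46, 37, 34, 32, 23, 20, 6 (positions 3,11,13,16,17,19,20), of length 7; no longer one exists.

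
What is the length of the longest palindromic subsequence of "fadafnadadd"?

7

Using dp[i][j] = 2 + dp[i+1][j−1] if the ends match, else max(dp[i+1][j], dp[i][j−1]):
dp[1][11] = 7. A witness is adanada at positions 2,3,4,6,7,8,9.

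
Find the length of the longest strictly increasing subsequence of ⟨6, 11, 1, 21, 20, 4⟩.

Scanning left to right, the best length ending at each element is: 6→1, 11→2, 1→1, 21→3, 20→3, 4→2.
So the longest increasing subsequence has length 3, e.g. 6, 11, 21.

3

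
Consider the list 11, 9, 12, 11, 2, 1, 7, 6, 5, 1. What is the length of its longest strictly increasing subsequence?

Let dp[i] be the longest increasing subsequence ending at position i. Then dp = [1, 1, 2, 2, 1, 1, 2, 2, 2, 1].
The maximum is 2; one witness is 11, 12 at positions 1,3.

2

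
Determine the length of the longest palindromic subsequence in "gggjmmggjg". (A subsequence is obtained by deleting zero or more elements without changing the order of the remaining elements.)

One longest palindromic subsequence is gggmmggg (positions 1,2,3,5,6,7,8,10); it reads the same forward and backward, and the interval DP gives dp[1][10] = 8.

8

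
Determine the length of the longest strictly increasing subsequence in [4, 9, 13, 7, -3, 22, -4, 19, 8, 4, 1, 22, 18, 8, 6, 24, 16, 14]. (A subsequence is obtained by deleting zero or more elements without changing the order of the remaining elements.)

Let dp[i] be the longest increasing subsequence ending at position i. Then dp = [1, 2, 3, 2, 1, 4, 1, 4, 3, 2, 2, 5, 4, 3, 3, 6, 4, 4].
The maximum is 6; one witness is 4, 9, 13, 19, 22, 24 at positions 1,2,3,8,12,16.

6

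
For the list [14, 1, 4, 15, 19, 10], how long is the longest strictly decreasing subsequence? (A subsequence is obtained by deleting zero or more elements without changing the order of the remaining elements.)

2

Scanning left to right, the best length ending at each element is: 14→1, 1→2, 4→2, 15→1, 19→1, 10→2.
So the longest decreasing subsequence has length 2, e.g. 14, 1.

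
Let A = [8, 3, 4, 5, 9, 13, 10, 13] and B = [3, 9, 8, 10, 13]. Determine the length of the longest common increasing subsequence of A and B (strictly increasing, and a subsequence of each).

4

For each value that appears in both, track the longest common increasing run ending there.
The best achievable length is 4; one witness is 3, 9, 10, 13 (A-positions 2,5,7,8, B-positions 1,2,4,5).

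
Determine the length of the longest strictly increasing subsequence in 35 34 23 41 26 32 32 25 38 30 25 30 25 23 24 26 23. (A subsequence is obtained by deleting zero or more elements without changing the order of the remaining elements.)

One longest increasing subsequence is 23, 26, 32, 38 (positions 3,5,6,9), of length 4; no longer one exists.

4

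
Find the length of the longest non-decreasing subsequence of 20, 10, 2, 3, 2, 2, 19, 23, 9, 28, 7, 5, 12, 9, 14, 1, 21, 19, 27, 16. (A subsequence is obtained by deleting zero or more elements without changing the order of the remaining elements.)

Scanning left to right, the best length ending at each element is: 20→1, 10→1, 2→1, 3→2, 2→2, 2→3, 19→4, 23→5, 9→4, 28→6, 7→4, 5→4, 12→5, 9→5, 14→6, 1→1, 21→7, 19→7, 27→8, 16→7.
So the longest non-decreasing subsequence has length 8, e.g. 2, 2, 2, 9, 12, 14, 21, 27.

8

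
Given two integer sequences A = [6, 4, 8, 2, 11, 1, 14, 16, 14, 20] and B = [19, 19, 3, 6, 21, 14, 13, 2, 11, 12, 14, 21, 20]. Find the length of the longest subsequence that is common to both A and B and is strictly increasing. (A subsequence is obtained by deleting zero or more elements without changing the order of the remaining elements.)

For each value that appears in both, track the longest common increasing run ending there.
The best achievable length is 4; one witness is 6, 11, 14, 20 (A-positions 1,5,7,10, B-positions 4,9,11,13).

4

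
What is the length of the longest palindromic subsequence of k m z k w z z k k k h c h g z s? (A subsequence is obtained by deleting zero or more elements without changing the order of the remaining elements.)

6

Using dp[i][j] = 2 + dp[i+1][j−1] if the ends match, else max(dp[i+1][j], dp[i][j−1]):
dp[1][16] = 6. A witness is zkkkkz at positions 3,4,8,9,10,15.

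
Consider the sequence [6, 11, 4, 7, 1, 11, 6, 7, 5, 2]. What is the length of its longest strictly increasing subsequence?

3

Scanning left to right, the best length ending at each element is: 6→1, 11→2, 4→1, 7→2, 1→1, 11→3, 6→2, 7→3, 5→2, 2→2.
So the longest increasing subsequence has length 3, e.g. 6, 7, 11.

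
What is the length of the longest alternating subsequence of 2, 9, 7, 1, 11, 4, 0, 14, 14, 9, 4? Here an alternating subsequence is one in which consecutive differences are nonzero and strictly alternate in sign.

Track the best alternating length ending on an up-step vs a down-step at each position: up/down = 1/1, 2/1, 2/3, 1/3, 4/1, 4/5, 1/5, 6/1, 6/1, 6/7, 6/7.
The maximum over both is 7; one such subsequence is 2, 9, 7, 11, 4, 14, 9.

7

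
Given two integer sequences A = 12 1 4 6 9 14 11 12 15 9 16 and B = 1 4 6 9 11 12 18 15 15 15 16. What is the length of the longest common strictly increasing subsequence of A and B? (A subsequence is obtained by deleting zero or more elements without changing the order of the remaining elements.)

A longest common strictly increasing subsequence is 1, 4, 6, 9, 11, 12, 15, 16 (length 8); it appears in order in both A and B, and no longer such subsequence exists.

8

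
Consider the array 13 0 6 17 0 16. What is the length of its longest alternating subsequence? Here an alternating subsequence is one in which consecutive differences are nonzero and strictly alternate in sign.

A longest alternating subsequence is 13, 0, 6, 0, 16 (positions 1,2,3,5,6); its 4 consecutive differences strictly alternate in sign, and length 5 is optimal.

5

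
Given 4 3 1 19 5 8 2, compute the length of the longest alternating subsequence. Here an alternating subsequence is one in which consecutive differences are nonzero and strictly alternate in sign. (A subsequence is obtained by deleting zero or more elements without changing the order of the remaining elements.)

A longest alternating subsequence is 4, 3, 19, 5, 8, 2 (positions 1,2,4,5,6,7); its 5 consecutive differences strictly alternate in sign, and length 6 is optimal.

6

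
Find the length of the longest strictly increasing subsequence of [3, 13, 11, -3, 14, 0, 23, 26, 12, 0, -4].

5

Let dp[i] be the longest increasing subsequence ending at position i. Then dp = [1, 2, 2, 1, 3, 2, 4, 5, 3, 2, 1].
The maximum is 5; one witness is 3, 13, 14, 23, 26 at positions 1,2,5,7,8.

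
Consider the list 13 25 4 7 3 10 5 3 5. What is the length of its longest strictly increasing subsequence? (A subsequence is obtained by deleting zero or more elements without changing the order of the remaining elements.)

One longest increasing subsequence is 4, 7, 10 (positions 3,4,6), of length 3; no longer one exists.

3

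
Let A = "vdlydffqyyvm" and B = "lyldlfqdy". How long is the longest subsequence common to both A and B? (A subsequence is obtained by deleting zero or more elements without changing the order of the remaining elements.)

Backtracking the LCS table gives one alignment: l (A3,B1) → y (A4,B2) → d (A5,B4) → f (A7,B6) → q (A8,B7) → y (A10,B9).
So the longest common subsequence has length 6.

6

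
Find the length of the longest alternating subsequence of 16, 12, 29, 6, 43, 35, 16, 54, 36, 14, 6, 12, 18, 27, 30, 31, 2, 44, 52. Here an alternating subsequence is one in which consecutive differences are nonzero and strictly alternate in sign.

11

A longest alternating subsequence is 16, 12, 29, 6, 43, 35, 54, 6, 12, 2, 44 (positions 1,2,3,4,5,6,8,11,12,17,18); its 10 consecutive differences strictly alternate in sign, and length 11 is optimal.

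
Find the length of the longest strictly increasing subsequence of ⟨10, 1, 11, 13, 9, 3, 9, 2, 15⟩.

4

One longest increasing subsequence is 10, 11, 13, 15 (positions 1,3,4,9), of length 4; no longer one exists.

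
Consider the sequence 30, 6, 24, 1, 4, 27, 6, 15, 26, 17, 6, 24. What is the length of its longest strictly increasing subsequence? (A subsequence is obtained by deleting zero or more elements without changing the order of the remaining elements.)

6

Scanning left to right, the best length ending at each element is: 30→1, 6→1, 24→2, 1→1, 4→2, 27→3, 6→3, 15→4, 26→5, 17→5, 6→3, 24→6.
So the longest increasing subsequence has length 6, e.g. 1, 4, 6, 15, 17, 24.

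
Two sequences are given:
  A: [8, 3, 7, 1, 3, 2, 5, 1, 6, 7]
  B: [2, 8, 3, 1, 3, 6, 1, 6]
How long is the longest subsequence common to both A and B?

Backtracking the LCS table gives one alignment: 8 (A1,B2) → 3 (A2,B3) → 1 (A4,B4) → 3 (A5,B5) → 1 (A8,B7) → 6 (A9,B8).
So the longest common subsequence has length 6.

6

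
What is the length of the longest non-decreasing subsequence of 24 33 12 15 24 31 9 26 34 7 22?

5

Let dp[i] be the longest non-decreasing subsequence ending at position i. Then dp = [1, 2, 1, 2, 3, 4, 1, 4, 5, 1, 3].
The maximum is 5; one witness is 12, 15, 24, 31, 34 at positions 3,4,5,6,9.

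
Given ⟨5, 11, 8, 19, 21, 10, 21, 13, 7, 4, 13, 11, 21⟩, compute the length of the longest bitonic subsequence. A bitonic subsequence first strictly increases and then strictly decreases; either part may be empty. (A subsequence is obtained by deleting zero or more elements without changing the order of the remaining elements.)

One longest bitonic subsequence is 5, 11, 19, 21, 13, 7, 4 (positions 1,2,4,5,8,9,10): it rises to 21 then falls. Length 7 is optimal.

7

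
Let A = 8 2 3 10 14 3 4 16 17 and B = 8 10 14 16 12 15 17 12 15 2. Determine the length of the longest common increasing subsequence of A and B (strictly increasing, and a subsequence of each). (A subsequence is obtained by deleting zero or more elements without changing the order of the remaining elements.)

For each value that appears in both, track the longest common increasing run ending there.
The best achievable length is 5; one witness is 8, 10, 14, 16, 17 (A-positions 1,4,5,8,9, B-positions 1,2,3,4,7).

5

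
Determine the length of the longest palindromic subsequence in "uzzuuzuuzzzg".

9

Using dp[i][j] = 2 + dp[i+1][j−1] if the ends match, else max(dp[i+1][j], dp[i][j−1]):
dp[1][12] = 9. A witness is zzuuzuuzz at positions 2,3,4,5,6,7,8,10,11.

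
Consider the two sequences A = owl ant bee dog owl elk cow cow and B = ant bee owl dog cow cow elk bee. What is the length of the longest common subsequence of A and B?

5

Backtracking the LCS table gives one alignment: ant (A2,B1) → bee (A3,B2) → dog (A4,B4) → cow (A7,B5) → cow (A8,B6).
So the longest common subsequence has length 5.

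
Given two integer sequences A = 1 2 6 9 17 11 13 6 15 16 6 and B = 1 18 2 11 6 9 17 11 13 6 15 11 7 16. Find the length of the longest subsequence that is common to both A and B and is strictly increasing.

8

For each value that appears in both, track the longest common increasing run ending there.
The best achievable length is 8; one witness is 1, 2, 6, 9, 11, 13, 15, 16 (A-positions 1,2,3,4,6,7,9,10, B-positions 1,3,5,6,8,9,11,14).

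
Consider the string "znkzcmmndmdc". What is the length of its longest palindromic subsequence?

5

One longest palindromic subsequence is cdmdc (positions 5,9,10,11,12); it reads the same forward and backward, and the interval DP gives dp[1][12] = 5.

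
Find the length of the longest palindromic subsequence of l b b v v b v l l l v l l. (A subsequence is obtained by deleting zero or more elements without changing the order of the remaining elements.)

One longest palindromic subsequence is lvlllvl (positions 1,7,8,9,10,11,13); it reads the same forward and backward, and the interval DP gives dp[1][13] = 7.

7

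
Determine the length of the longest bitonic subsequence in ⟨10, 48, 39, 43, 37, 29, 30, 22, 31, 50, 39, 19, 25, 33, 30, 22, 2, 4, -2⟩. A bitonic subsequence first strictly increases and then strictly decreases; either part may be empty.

Let inc[i] be the LIS ending at i and dec[i] the longest strictly decreasing subsequence starting at i. inc = [1, 2, 2, 3, 2, 2, 3, 2, 4, 5, 5, 2, 3, 5, 4, 3, 1, 2, 1], dec = [3, 8, 7, 7, 6, 5, 5, 4, 5, 7, 6, 3, 4, 5, 4, 3, 2, 2, 1].
max_i inc[i]+dec[i]−1 = 11, with one witness 10, 29, 30, 31, 50, 39, 33, 30, 22, 4, -2.

11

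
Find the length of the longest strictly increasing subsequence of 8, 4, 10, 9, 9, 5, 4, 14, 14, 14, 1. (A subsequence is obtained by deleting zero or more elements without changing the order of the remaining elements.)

Let dp[i] be the longest increasing subsequence ending at position i. Then dp = [1, 1, 2, 2, 2, 2, 1, 3, 3, 3, 1].
The maximum is 3; one witness is 8, 10, 14 at positions 1,3,8.

3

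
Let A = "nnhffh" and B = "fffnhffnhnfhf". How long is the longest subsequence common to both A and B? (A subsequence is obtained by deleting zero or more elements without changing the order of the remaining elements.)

5

A longest common subsequence is nnhff (length 5); the LCS DP confirms no longer common subsequence exists.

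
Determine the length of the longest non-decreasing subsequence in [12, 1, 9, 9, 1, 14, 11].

Scanning left to right, the best length ending at each element is: 12→1, 1→1, 9→2, 9→3, 1→2, 14→4, 11→4.
So the longest non-decreasing subsequence has length 4, e.g. 1, 9, 9, 14.

4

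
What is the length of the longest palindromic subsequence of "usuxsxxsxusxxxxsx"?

One longest palindromic subsequence is xsxxxxxxxsx (positions 4,5,6,7,9,12,13,14,15,16,17); it reads the same forward and backward, and the interval DP gives dp[1][17] = 11.

11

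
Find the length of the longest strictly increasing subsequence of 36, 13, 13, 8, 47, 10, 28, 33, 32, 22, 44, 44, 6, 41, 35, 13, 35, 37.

Scanning left to right, the best length ending at each element is: 36→1, 13→1, 13→1, 8→1, 47→2, 10→2, 28→3, 33→4, 32→4, 22→3, 44→5, 44→5, 6→1, 41→5, 35→5, 13→3, 35→5, 37→6.
So the longest increasing subsequence has length 6, e.g. 8, 10, 28, 33, 35, 37.

6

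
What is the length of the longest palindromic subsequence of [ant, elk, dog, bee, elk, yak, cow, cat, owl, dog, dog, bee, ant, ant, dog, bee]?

One longest palindromic subsequence is bee dog ant ant dog bee (positions 4,10,13,14,15,16); it reads the same forward and backward, and the interval DP gives dp[1][16] = 6.

6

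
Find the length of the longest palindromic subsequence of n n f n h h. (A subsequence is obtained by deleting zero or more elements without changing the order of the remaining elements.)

Using dp[i][j] = 2 + dp[i+1][j−1] if the ends match, else max(dp[i+1][j], dp[i][j−1]):
dp[1][6] = 3. A witness is nfn at positions 2,3,4.

3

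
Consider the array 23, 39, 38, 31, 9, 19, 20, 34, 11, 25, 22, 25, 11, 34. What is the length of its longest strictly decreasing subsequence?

6

Let dp[i] be the longest decreasing subsequence ending at position i. Then dp = [1, 1, 2, 3, 4, 4, 4, 3, 5, 4, 5, 4, 6, 3].
The maximum is 6; one witness is 39, 38, 31, 25, 22, 11 at positions 2,3,4,10,11,13.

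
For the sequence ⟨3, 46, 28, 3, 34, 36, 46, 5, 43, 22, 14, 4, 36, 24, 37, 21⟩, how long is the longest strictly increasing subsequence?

One longest increasing subsequence is 3, 28, 34, 36, 46 (positions 1,3,5,6,7), of length 5; no longer one exists.

5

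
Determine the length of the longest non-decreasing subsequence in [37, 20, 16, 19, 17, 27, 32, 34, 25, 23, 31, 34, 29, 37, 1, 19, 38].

Let dp[i] be the longest non-decreasing subsequence ending at position i. Then dp = [1, 1, 1, 2, 2, 3, 4, 5, 3, 3, 4, 6, 4, 7, 1, 3, 8].
The maximum is 8; one witness is 16, 19, 27, 32, 34, 34, 37, 38 at positions 3,4,6,7,8,12,14,17.

8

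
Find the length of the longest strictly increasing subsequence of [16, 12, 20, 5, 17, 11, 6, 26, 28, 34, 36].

Let dp[i] be the longest increasing subsequence ending at position i. Then dp = [1, 1, 2, 1, 2, 2, 2, 3, 4, 5, 6].
The maximum is 6; one witness is 16, 20, 26, 28, 34, 36 at positions 1,3,8,9,10,11.

6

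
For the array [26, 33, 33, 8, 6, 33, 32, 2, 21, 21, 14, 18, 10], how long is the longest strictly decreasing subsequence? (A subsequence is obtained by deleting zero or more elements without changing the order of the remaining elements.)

Let dp[i] be the longest decreasing subsequence ending at position i. Then dp = [1, 1, 1, 2, 3, 1, 2, 4, 3, 3, 4, 4, 5].
The maximum is 5; one witness is 33, 32, 21, 14, 10 at positions 2,7,9,11,13.

5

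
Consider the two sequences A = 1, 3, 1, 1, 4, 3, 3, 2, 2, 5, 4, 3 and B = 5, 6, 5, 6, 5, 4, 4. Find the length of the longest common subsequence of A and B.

2

Backtracking the LCS table gives one alignment: 4 (A5,B6) → 4 (A11,B7).
So the longest common subsequence has length 2.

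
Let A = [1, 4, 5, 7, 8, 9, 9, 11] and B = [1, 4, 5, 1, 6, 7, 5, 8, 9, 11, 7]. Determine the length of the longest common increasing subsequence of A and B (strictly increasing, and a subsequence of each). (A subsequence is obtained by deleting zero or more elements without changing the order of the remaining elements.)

7

A longest common strictly increasing subsequence is 1, 4, 5, 7, 8, 9, 11 (length 7); it appears in order in both A and B, and no longer such subsequence exists.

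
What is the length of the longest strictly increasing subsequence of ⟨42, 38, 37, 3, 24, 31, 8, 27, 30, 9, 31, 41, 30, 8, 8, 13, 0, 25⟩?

One longest increasing subsequence is 3, 24, 27, 30, 31, 41 (positions 4,5,8,9,11,12), of length 6; no longer one exists.

6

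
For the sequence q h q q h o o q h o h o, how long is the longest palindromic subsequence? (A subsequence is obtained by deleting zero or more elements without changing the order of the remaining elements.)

Using dp[i][j] = 2 + dp[i+1][j−1] if the ends match, else max(dp[i+1][j], dp[i][j−1]):
dp[1][12] = 6. A witness is hhoohh at positions 2,5,6,7,9,11.

6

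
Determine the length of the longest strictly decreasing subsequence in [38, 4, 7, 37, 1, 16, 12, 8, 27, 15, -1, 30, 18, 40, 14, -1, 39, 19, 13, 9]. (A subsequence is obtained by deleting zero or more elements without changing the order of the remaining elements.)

One longest decreasing subsequence is 38, 37, 16, 15, 14, 13, 9 (positions 1,4,6,10,15,19,20), of length 7; no longer one exists.

7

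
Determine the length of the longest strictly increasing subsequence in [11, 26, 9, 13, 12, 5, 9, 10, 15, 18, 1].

5

Scanning left to right, the best length ending at each element is: 11→1, 26→2, 9→1, 13→2, 12→2, 5→1, 9→2, 10→3, 15→4, 18→5, 1→1.
So the longest increasing subsequence has length 5, e.g. 5, 9, 10, 15, 18.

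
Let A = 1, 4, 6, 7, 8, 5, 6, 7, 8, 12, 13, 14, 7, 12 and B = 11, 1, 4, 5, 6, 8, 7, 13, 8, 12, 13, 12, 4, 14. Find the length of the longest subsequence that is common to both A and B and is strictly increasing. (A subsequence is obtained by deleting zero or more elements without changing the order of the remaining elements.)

A longest common strictly increasing subsequence is 1, 4, 5, 6, 7, 8, 12, 13, 14 (length 9); it appears in order in both A and B, and no longer such subsequence exists.

9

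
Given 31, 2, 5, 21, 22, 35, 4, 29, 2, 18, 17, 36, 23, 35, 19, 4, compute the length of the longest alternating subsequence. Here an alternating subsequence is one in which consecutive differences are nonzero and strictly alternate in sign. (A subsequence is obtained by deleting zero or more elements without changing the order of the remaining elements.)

12

A longest alternating subsequence is 31, 2, 5, 4, 29, 2, 18, 17, 36, 23, 35, 19 (positions 1,2,3,7,8,9,10,11,12,13,14,15); its 11 consecutive differences strictly alternate in sign, and length 12 is optimal.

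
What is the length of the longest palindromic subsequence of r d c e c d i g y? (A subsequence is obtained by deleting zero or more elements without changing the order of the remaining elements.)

One longest palindromic subsequence is dcecd (positions 2,3,4,5,6); it reads the same forward and backward, and the interval DP gives dp[1][9] = 5.

5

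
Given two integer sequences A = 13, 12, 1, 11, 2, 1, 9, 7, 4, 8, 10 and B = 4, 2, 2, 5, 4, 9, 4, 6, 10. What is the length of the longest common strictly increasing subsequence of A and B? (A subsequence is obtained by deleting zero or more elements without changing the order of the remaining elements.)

A longest common strictly increasing subsequence is 2, 4, 10 (length 3); it appears in order in both A and B, and no longer such subsequence exists.

3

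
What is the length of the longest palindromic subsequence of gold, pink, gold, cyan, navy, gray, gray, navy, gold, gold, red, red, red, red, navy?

8

Using dp[i][j] = 2 + dp[i+1][j−1] if the ends match, else max(dp[i+1][j], dp[i][j−1]):
dp[1][15] = 8. A witness is gold gold navy gray gray navy gold gold at positions 1,3,5,6,7,8,9,10.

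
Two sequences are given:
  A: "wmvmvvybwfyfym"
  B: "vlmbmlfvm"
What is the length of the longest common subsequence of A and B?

Backtracking the LCS table gives one alignment: v (A3,B1) → m (A4,B3) → b (A8,B4) → f (A10,B7) → m (A14,B9).
So the longest common subsequence has length 5.

5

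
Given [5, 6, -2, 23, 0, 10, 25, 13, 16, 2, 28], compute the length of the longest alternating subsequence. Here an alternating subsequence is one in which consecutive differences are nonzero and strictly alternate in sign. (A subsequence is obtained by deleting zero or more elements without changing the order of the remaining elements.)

A longest alternating subsequence is 5, 6, -2, 23, 0, 25, 13, 16, 2, 28 (positions 1,2,3,4,5,7,8,9,10,11); its 9 consecutive differences strictly alternate in sign, and length 10 is optimal.

10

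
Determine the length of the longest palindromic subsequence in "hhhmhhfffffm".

Using dp[i][j] = 2 + dp[i+1][j−1] if the ends match, else max(dp[i+1][j], dp[i][j−1]):
dp[1][12] = 7. A witness is mfffffm at positions 4,7,8,9,10,11,12.

7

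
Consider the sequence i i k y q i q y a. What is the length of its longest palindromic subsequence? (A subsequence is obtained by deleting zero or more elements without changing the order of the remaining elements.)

Using dp[i][j] = 2 + dp[i+1][j−1] if the ends match, else max(dp[i+1][j], dp[i][j−1]):
dp[1][9] = 5. A witness is yqiqy at positions 4,5,6,7,8.

5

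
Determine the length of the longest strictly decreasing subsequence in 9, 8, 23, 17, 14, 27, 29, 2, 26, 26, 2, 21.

Let dp[i] be the longest decreasing subsequence ending at position i. Then dp = [1, 2, 1, 2, 3, 1, 1, 4, 2, 2, 4, 3].
The maximum is 4; one witness is 23, 17, 14, 2 at positions 3,4,5,8.

4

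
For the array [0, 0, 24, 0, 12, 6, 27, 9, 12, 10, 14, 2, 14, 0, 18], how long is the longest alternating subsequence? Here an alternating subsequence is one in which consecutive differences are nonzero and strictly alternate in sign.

14

Track the best alternating length ending on an up-step vs a down-step at each position: up/down = 1/1, 1/1, 2/1, 1/3, 4/3, 4/5, 6/1, 6/7, 8/7, 8/9, 10/7, 4/11, 12/7, 1/13, 14/7.
The maximum over both is 14; one such subsequence is 0, 24, 0, 12, 6, 27, 9, 12, 10, 14, 2, 14, 0, 18.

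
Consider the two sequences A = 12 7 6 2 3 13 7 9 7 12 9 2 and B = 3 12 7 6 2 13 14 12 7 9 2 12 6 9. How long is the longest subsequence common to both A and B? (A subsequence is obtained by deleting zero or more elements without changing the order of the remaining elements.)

9

A longest common subsequence is 12, 7, 6, 2, 13, 7, 9, 12, 9 (length 9); the LCS DP confirms no longer common subsequence exists.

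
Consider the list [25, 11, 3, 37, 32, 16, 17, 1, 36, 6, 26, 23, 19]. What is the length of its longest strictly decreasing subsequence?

5

Let dp[i] be the longest decreasing subsequence ending at position i. Then dp = [1, 2, 3, 1, 2, 3, 3, 4, 2, 4, 3, 4, 5].
The maximum is 5; one witness is 37, 32, 26, 23, 19 at positions 4,5,11,12,13.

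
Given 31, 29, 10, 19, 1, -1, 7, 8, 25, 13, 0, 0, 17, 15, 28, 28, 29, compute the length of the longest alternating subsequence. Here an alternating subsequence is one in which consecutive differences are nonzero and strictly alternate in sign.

9

A longest alternating subsequence is 31, 10, 19, 1, 25, 13, 17, 15, 28 (positions 1,3,4,5,9,10,13,14,15); its 8 consecutive differences strictly alternate in sign, and length 9 is optimal.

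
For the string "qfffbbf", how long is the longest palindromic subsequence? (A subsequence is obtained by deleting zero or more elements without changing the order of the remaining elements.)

One longest palindromic subsequence is fbbf (positions 2,5,6,7); it reads the same forward and backward, and the interval DP gives dp[1][7] = 4.

4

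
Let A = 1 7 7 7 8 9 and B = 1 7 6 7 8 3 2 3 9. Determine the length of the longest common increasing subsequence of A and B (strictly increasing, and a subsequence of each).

A longest common strictly increasing subsequence is 1, 7, 8, 9 (length 4); it appears in order in both A and B, and no longer such subsequence exists.

4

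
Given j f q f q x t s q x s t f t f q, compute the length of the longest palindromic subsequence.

9

One longest palindromic subsequence is qftsxstfq (positions 3,4,7,8,10,11,14,15,16); it reads the same forward and backward, and the interval DP gives dp[1][16] = 9.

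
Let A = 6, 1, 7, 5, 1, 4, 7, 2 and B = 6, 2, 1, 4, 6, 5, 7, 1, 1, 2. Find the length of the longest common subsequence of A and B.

Backtracking the LCS table gives one alignment: 6 (A1,B1) → 1 (A2,B3) → 7 (A3,B7) → 1 (A5,B9) → 2 (A8,B10).
So the longest common subsequence has length 5.

5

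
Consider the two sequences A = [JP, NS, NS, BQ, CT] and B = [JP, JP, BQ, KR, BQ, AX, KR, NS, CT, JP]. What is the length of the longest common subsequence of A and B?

3

Backtracking the LCS table gives one alignment: JP (A1,B2) → NS (A3,B8) → CT (A5,B9).
So the longest common subsequence has length 3.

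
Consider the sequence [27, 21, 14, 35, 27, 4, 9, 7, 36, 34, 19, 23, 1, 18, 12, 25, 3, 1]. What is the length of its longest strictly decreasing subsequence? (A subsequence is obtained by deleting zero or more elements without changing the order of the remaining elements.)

One longest decreasing subsequence is 27, 21, 14, 9, 7, 3, 1 (positions 1,2,3,7,8,17,18), of length 7; no longer one exists.

7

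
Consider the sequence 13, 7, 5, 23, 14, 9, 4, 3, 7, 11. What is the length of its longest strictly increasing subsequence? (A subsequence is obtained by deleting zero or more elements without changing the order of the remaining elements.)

One longest increasing subsequence is 7, 9, 11 (positions 2,6,10), of length 3; no longer one exists.

3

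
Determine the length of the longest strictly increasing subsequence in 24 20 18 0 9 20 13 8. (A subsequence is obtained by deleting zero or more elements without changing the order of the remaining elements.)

Let dp[i] be the longest increasing subsequence ending at position i. Then dp = [1, 1, 1, 1, 2, 3, 3, 2].
The maximum is 3; one witness is 0, 9, 20 at positions 4,5,6.

3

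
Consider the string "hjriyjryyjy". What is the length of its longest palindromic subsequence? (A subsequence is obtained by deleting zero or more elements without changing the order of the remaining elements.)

Using dp[i][j] = 2 + dp[i+1][j−1] if the ends match, else max(dp[i+1][j], dp[i][j−1]):
dp[1][11] = 6. A witness is yjyyjy at positions 5,6,8,9,10,11.

6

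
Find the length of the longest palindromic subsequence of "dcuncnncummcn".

Using dp[i][j] = 2 + dp[i+1][j−1] if the ends match, else max(dp[i+1][j], dp[i][j−1]):
dp[1][13] = 8. A witness is cucnncuc at positions 2,3,5,6,7,8,9,12.

8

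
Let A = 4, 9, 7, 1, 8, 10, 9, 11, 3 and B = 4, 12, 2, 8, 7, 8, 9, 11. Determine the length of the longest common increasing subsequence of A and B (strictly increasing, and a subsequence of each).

5

For each value that appears in both, track the longest common increasing run ending there.
The best achievable length is 5; one witness is 4, 7, 8, 9, 11 (A-positions 1,3,5,7,8, B-positions 1,5,6,7,8).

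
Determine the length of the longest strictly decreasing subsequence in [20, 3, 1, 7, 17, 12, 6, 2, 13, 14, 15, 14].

5

Let dp[i] be the longest decreasing subsequence ending at position i. Then dp = [1, 2, 3, 2, 2, 3, 4, 5, 3, 3, 3, 4].
The maximum is 5; one witness is 20, 17, 12, 6, 2 at positions 1,5,6,7,8.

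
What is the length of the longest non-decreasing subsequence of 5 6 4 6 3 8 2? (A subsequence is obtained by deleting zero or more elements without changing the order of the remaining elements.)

4

Scanning left to right, the best length ending at each element is: 5→1, 6→2, 4→1, 6→3, 3→1, 8→4, 2→1.
So the longest non-decreasing subsequence has length 4, e.g. 5, 6, 6, 8.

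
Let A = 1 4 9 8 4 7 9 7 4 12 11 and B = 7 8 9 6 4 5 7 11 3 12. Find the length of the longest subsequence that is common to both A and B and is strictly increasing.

A longest common strictly increasing subsequence is 7, 9, 11 (length 3); it appears in order in both A and B, and no longer such subsequence exists.

3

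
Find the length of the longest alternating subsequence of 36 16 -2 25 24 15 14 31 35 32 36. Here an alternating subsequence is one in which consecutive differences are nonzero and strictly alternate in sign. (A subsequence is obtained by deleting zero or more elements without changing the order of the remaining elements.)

7

Track the best alternating length ending on an up-step vs a down-step at each position: up/down = 1/1, 1/2, 1/2, 3/2, 3/4, 3/4, 3/4, 5/2, 5/2, 5/6, 7/1.
The maximum over both is 7; one such subsequence is 36, 16, 25, 24, 35, 32, 36.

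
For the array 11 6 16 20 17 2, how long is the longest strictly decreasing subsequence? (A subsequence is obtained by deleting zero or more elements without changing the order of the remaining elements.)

One longest decreasing subsequence is 11, 6, 2 (positions 1,2,6), of length 3; no longer one exists.

3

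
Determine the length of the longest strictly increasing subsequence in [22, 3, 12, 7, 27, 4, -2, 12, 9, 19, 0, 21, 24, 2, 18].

One longest increasing subsequence is 3, 7, 12, 19, 21, 24 (positions 2,4,8,10,12,13), of length 6; no longer one exists.

6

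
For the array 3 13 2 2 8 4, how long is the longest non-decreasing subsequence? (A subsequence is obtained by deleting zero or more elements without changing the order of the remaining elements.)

3

Scanning left to right, the best length ending at each element is: 3→1, 13→2, 2→1, 2→2, 8→3, 4→3.
So the longest non-decreasing subsequence has length 3, e.g. 2, 2, 8.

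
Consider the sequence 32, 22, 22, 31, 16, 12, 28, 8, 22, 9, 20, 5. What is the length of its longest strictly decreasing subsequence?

6

Let dp[i] be the longest decreasing subsequence ending at position i. Then dp = [1, 2, 2, 2, 3, 4, 3, 5, 4, 5, 5, 6].
The maximum is 6; one witness is 32, 22, 16, 12, 8, 5 at positions 1,2,5,6,8,12.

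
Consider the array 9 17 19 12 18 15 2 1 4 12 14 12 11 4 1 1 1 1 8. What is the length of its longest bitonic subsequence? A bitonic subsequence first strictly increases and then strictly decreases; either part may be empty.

10

Let inc[i] be the LIS ending at i and dec[i] the longest strictly decreasing subsequence starting at i. inc = [1, 2, 3, 2, 3, 3, 1, 1, 2, 3, 4, 3, 3, 2, 1, 1, 1, 1, 3], dec = [3, 7, 8, 4, 7, 6, 2, 1, 2, 4, 5, 4, 3, 2, 1, 1, 1, 1, 1].
max_i inc[i]+dec[i]−1 = 10, with one witness 9, 17, 19, 18, 15, 14, 12, 11, 4, 1.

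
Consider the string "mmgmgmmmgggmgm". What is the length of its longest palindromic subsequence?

11

One longest palindromic subsequence is mgmgmmmgmgm (positions 1,3,4,5,6,7,8,11,12,13,14); it reads the same forward and backward, and the interval DP gives dp[1][14] = 11.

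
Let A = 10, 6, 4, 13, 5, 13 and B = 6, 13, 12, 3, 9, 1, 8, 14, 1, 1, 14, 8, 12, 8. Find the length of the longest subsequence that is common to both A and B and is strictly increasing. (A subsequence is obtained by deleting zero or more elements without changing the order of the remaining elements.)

For each value that appears in both, track the longest common increasing run ending there.
The best achievable length is 2; one witness is 6, 13 (A-positions 2,4, B-positions 1,2).

2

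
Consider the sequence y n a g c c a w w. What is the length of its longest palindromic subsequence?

4

Using dp[i][j] = 2 + dp[i+1][j−1] if the ends match, else max(dp[i+1][j], dp[i][j−1]):
dp[1][9] = 4. A witness is acca at positions 3,5,6,7.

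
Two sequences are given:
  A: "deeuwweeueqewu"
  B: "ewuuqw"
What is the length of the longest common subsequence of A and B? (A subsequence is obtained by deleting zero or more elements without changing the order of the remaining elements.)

Backtracking the LCS table gives one alignment: e (A2,B1) → u (A4,B3) → u (A9,B4) → q (A11,B5) → w (A13,B6).
So the longest common subsequence has length 5.

5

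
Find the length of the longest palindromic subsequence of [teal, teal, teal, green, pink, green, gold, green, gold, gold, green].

Using dp[i][j] = 2 + dp[i+1][j−1] if the ends match, else max(dp[i+1][j], dp[i][j−1]):
dp[1][11] = 5. A witness is green gold gold gold green at positions 4,7,9,10,11.

5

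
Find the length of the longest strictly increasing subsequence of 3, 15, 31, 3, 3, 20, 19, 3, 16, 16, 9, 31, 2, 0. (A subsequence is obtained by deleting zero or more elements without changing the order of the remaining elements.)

Scanning left to right, the best length ending at each element is: 3→1, 15→2, 31→3, 3→1, 3→1, 20→3, 19→3, 3→1, 16→3, 16→3, 9→2, 31→4, 2→1, 0→1.
So the longest increasing subsequence has length 4, e.g. 3, 15, 20, 31.

4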